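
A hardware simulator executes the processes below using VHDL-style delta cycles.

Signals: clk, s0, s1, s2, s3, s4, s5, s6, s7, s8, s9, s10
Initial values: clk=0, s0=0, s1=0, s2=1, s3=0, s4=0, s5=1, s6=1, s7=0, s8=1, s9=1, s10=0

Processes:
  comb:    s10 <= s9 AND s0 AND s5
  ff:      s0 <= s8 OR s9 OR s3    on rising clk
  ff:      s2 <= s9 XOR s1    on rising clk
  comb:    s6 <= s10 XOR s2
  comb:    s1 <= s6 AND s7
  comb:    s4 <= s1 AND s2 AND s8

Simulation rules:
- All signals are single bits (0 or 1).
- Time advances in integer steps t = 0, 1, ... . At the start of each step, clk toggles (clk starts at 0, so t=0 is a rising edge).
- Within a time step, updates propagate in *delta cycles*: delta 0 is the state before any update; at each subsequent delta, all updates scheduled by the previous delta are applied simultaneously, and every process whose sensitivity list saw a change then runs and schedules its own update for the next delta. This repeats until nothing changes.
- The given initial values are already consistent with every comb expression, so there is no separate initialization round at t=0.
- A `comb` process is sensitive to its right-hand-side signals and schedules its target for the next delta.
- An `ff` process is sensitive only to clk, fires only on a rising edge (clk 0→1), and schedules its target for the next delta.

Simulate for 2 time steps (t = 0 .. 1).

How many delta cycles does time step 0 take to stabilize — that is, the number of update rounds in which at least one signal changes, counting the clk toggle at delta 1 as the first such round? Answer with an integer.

[bits: s6,s10,s4,s7,s5,s9,clk,s0,s1,s8,s2,s3]
t=0: Δ0=100011000110 Δ1=100011100110 Δ2=100011110110 Δ3=110011110110 Δ4=010011110110 | 4Δ
t=1: Δ0=010011110110 Δ1=010011010110 | 1Δ

4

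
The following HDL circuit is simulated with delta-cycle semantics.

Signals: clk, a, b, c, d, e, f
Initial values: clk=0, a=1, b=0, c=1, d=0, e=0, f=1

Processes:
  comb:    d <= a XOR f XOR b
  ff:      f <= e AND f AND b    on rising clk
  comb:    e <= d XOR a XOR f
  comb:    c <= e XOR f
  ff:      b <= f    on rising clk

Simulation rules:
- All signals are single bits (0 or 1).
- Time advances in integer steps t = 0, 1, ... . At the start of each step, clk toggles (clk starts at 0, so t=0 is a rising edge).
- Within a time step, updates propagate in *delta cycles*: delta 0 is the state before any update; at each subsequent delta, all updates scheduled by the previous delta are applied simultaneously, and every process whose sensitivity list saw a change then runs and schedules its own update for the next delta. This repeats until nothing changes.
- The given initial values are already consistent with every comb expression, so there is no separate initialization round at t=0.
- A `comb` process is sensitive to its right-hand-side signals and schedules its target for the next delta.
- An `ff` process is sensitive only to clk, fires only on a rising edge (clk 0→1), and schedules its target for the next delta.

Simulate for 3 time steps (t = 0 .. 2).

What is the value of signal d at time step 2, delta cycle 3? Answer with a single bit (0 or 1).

1

[bits: a,c,b,e,f,clk,d]
t=0: Δ0=1100100 Δ1=1100110 Δ2=1110010 Δ3=1011010 Δ4=1111010 | 4Δ
t=1: Δ0=1111010 Δ1=1111000 | 1Δ
t=2: Δ0=1111000 Δ1=1111010 Δ2=1101010 Δ3=1101011 Δ4=1100011 Δ5=1000011 | 5Δ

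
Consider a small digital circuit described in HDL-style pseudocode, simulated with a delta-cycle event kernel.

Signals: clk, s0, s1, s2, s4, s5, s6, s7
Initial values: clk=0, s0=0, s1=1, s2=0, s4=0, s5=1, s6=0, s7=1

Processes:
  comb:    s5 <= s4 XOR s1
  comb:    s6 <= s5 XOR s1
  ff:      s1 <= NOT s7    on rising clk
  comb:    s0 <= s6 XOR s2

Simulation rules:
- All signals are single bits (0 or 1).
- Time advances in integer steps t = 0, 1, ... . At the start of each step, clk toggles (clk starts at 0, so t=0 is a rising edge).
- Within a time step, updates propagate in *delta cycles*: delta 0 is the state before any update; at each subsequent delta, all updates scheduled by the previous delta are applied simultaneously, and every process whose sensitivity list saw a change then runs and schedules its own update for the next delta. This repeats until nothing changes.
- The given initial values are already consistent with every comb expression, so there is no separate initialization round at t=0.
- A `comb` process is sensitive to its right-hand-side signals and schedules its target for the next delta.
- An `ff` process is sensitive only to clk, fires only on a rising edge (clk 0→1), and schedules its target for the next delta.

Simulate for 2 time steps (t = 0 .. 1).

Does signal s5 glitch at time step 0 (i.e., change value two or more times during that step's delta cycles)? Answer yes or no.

no

[bits: clk,s7,s0,s4,s5,s1,s2,s6]
t=0: Δ0=01001100 Δ1=11001100 Δ2=11001000 Δ3=11000001 Δ4=11100000 Δ5=11000000 | 5Δ
t=1: Δ0=11000000 Δ1=01000000 | 1Δ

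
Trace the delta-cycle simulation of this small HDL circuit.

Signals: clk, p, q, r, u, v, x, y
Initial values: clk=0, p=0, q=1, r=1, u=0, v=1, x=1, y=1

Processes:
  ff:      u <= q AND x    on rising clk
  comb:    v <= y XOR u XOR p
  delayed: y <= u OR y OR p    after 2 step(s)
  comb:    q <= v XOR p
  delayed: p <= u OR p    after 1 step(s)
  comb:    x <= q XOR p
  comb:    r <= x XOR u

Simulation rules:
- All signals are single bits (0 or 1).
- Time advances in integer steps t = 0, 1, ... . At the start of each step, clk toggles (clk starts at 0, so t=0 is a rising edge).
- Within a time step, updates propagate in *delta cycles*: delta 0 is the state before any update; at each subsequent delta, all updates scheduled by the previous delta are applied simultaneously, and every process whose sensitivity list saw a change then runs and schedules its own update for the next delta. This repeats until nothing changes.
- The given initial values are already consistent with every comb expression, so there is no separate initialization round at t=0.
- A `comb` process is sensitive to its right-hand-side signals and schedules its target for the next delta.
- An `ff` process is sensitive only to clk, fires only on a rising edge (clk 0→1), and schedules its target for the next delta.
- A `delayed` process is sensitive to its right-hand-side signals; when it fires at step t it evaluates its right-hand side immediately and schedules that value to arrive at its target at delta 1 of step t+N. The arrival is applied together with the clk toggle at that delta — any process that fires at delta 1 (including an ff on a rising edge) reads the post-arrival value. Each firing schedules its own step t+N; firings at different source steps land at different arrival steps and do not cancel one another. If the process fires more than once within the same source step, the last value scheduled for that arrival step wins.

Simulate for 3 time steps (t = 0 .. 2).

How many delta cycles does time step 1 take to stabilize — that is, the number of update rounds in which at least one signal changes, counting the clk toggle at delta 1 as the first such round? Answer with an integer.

5

t0.Δ0 q=1 p=0 y=1 r=1 v=1 u=0 x=1 clk=0
t0.Δ1 q=1 p=0 y=1 r=1 v=1 u=0 x=1 clk=1
t0.Δ2 q=1 p=0 y=1 r=1 v=1 u=1 x=1 clk=1
t0.Δ3 q=1 p=0 y=1 r=0 v=0 u=1 x=1 clk=1
t0.Δ4 q=0 p=0 y=1 r=0 v=0 u=1 x=1 clk=1
t0.Δ5 q=0 p=0 y=1 r=0 v=0 u=1 x=0 clk=1
t0.Δ6 q=0 p=0 y=1 r=1 v=0 u=1 x=0 clk=1
t1.Δ0 q=0 p=0 y=1 r=1 v=0 u=1 x=0 clk=1
t1.Δ1 q=0 p=1 y=1 r=1 v=0 u=1 x=0 clk=0
t1.Δ2 q=1 p=1 y=1 r=1 v=1 u=1 x=1 clk=0
t1.Δ3 q=0 p=1 y=1 r=0 v=1 u=1 x=0 clk=0
t1.Δ4 q=0 p=1 y=1 r=1 v=1 u=1 x=1 clk=0
t1.Δ5 q=0 p=1 y=1 r=0 v=1 u=1 x=1 clk=0
t2.Δ0 q=0 p=1 y=1 r=0 v=1 u=1 x=1 clk=0
t2.Δ1 q=0 p=1 y=1 r=0 v=1 u=1 x=1 clk=1
t2.Δ2 q=0 p=1 y=1 r=0 v=1 u=0 x=1 clk=1
t2.Δ3 q=0 p=1 y=1 r=1 v=0 u=0 x=1 clk=1
t2.Δ4 q=1 p=1 y=1 r=1 v=0 u=0 x=1 clk=1
t2.Δ5 q=1 p=1 y=1 r=1 v=0 u=0 x=0 clk=1
t2.Δ6 q=1 p=1 y=1 r=0 v=0 u=0 x=0 clk=1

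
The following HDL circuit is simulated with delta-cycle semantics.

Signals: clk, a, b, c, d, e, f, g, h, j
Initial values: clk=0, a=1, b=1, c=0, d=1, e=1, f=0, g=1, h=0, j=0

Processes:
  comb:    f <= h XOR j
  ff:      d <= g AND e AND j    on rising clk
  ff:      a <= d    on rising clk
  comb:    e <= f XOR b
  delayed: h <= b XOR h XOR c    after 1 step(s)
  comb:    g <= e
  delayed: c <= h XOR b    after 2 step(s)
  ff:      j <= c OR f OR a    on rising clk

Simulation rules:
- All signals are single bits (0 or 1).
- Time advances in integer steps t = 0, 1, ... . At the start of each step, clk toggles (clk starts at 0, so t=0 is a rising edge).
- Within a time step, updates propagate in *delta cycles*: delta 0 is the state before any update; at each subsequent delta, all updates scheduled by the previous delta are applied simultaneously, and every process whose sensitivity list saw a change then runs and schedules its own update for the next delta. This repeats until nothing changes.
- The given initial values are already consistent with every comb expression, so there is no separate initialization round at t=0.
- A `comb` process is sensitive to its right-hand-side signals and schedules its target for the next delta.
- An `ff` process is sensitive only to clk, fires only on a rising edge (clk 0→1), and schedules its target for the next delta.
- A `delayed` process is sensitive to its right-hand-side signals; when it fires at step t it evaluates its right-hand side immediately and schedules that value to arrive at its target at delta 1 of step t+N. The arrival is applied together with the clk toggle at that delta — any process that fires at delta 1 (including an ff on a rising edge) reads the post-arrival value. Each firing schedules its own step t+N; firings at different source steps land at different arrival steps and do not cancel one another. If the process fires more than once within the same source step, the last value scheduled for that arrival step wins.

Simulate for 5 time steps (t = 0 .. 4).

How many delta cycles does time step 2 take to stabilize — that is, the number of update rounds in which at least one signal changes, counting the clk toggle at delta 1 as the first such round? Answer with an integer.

t0.Δ0 a=1 g=1 e=1 clk=0 f=0 d=1 j=0 b=1 c=0 h=0
t0.Δ1 a=1 g=1 e=1 clk=1 f=0 d=1 j=0 b=1 c=0 h=0
t0.Δ2 a=1 g=1 e=1 clk=1 f=0 d=0 j=1 b=1 c=0 h=0
t0.Δ3 a=1 g=1 e=1 clk=1 f=1 d=0 j=1 b=1 c=0 h=0
t0.Δ4 a=1 g=1 e=0 clk=1 f=1 d=0 j=1 b=1 c=0 h=0
t0.Δ5 a=1 g=0 e=0 clk=1 f=1 d=0 j=1 b=1 c=0 h=0
t1.Δ0 a=1 g=0 e=0 clk=1 f=1 d=0 j=1 b=1 c=0 h=0
t1.Δ1 a=1 g=0 e=0 clk=0 f=1 d=0 j=1 b=1 c=0 h=0
t2.Δ0 a=1 g=0 e=0 clk=0 f=1 d=0 j=1 b=1 c=0 h=0
t2.Δ1 a=1 g=0 e=0 clk=1 f=1 d=0 j=1 b=1 c=0 h=0
t2.Δ2 a=0 g=0 e=0 clk=1 f=1 d=0 j=1 b=1 c=0 h=0
t3.Δ0 a=0 g=0 e=0 clk=1 f=1 d=0 j=1 b=1 c=0 h=0
t3.Δ1 a=0 g=0 e=0 clk=0 f=1 d=0 j=1 b=1 c=0 h=0
t4.Δ0 a=0 g=0 e=0 clk=0 f=1 d=0 j=1 b=1 c=0 h=0
t4.Δ1 a=0 g=0 e=0 clk=1 f=1 d=0 j=1 b=1 c=0 h=0

2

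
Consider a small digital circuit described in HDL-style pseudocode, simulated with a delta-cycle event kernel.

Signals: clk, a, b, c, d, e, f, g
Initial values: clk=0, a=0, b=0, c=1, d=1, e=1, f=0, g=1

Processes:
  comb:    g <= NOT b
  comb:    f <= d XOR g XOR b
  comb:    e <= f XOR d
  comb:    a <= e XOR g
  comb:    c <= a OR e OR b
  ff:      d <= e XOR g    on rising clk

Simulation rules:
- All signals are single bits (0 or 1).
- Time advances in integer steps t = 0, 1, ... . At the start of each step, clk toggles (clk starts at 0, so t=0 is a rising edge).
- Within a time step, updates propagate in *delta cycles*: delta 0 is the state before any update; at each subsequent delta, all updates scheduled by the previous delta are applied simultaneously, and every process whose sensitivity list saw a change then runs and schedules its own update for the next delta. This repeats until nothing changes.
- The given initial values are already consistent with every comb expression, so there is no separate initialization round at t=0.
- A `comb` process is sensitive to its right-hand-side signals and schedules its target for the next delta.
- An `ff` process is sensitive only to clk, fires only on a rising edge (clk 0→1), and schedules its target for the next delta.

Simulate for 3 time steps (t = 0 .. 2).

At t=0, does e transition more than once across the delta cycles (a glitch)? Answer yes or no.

[bits: g,a,f,clk,b,d,c,e]
t=0: Δ0=10000111 Δ1=10010111 Δ2=10010011 Δ3=10110010 Δ4=11110001 Δ5=10110011 | 5Δ
t=1: Δ0=10110011 Δ1=10100011 | 1Δ
t=2: Δ0=10100011 Δ1=10110011 | 1Δ

yes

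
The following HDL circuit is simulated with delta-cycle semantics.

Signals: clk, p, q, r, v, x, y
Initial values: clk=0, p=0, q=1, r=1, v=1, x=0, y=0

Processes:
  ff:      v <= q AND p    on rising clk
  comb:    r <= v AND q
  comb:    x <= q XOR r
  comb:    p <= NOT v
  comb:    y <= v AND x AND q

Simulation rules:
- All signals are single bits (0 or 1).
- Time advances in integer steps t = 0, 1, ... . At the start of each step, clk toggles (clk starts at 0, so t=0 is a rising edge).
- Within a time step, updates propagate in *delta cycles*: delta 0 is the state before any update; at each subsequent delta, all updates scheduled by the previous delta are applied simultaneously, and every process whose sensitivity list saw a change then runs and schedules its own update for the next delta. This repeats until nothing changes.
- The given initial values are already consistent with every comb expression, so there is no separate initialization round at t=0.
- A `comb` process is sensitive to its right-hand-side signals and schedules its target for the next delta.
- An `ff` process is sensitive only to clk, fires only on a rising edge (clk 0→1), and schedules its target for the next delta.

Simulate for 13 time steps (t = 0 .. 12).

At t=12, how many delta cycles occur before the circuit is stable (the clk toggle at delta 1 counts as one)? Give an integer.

4

t=0 Δ0: r=1 p=0 v=1 x=0 q=1 y=0 clk=0
  Δ1: clk:0→1
  Δ2: v:1→0
  Δ3: r:1→0, p:0→1
  Δ4: x:0→1
  (4Δ to stable)
t=1 Δ0: r=0 p=1 v=0 x=1 q=1 y=0 clk=1
  Δ1: clk:1→0
  (1Δ to stable)
t=2 Δ0: r=0 p=1 v=0 x=1 q=1 y=0 clk=0
  Δ1: clk:0→1
  Δ2: v:0→1
  Δ3: r:0→1, p:1→0, y:0→1
  Δ4: x:1→0
  Δ5: y:1→0
  (5Δ to stable)
t=3 Δ0: r=1 p=0 v=1 x=0 q=1 y=0 clk=1
  Δ1: clk:1→0
  (1Δ to stable)
t=4 Δ0: r=1 p=0 v=1 x=0 q=1 y=0 clk=0
  Δ1: clk:0→1
  Δ2: v:1→0
  Δ3: r:1→0, p:0→1
  Δ4: x:0→1
  (4Δ to stable)
t=5 Δ0: r=0 p=1 v=0 x=1 q=1 y=0 clk=1
  Δ1: clk:1→0
  (1Δ to stable)
t=6 Δ0: r=0 p=1 v=0 x=1 q=1 y=0 clk=0
  Δ1: clk:0→1
  Δ2: v:0→1
  Δ3: r:0→1, p:1→0, y:0→1
  Δ4: x:1→0
  Δ5: y:1→0
  (5Δ to stable)
t=7 Δ0: r=1 p=0 v=1 x=0 q=1 y=0 clk=1
  Δ1: clk:1→0
  (1Δ to stable)
t=8 Δ0: r=1 p=0 v=1 x=0 q=1 y=0 clk=0
  Δ1: clk:0→1
  Δ2: v:1→0
  Δ3: r:1→0, p:0→1
  Δ4: x:0→1
  (4Δ to stable)
t=9 Δ0: r=0 p=1 v=0 x=1 q=1 y=0 clk=1
  Δ1: clk:1→0
  (1Δ to stable)
t=10 Δ0: r=0 p=1 v=0 x=1 q=1 y=0 clk=0
  Δ1: clk:0→1
  Δ2: v:0→1
  Δ3: r:0→1, p:1→0, y:0→1
  Δ4: x:1→0
  Δ5: y:1→0
  (5Δ to stable)
t=11 Δ0: r=1 p=0 v=1 x=0 q=1 y=0 clk=1
  Δ1: clk:1→0
  (1Δ to stable)
t=12 Δ0: r=1 p=0 v=1 x=0 q=1 y=0 clk=0
  Δ1: clk:0→1
  Δ2: v:1→0
  Δ3: r:1→0, p:0→1
  Δ4: x:0→1
  (4Δ to stable)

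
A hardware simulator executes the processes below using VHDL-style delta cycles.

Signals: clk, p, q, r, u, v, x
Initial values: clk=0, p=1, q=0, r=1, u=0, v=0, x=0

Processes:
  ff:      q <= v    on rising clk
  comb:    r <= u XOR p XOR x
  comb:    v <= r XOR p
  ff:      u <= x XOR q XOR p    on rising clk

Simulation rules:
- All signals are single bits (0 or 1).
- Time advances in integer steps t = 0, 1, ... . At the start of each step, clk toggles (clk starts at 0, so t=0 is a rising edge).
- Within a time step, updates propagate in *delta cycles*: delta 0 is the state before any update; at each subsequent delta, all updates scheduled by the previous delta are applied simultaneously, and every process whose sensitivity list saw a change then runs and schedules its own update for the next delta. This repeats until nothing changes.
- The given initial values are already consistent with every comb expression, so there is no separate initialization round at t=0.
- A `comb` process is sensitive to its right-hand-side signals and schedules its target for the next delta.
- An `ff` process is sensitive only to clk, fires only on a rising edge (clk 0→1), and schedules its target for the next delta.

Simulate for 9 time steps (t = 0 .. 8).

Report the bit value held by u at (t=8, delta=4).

[bits: r,u,clk,q,v,p,x]
t=0: Δ0=1000010 Δ1=1010010 Δ2=1110010 Δ3=0110010 Δ4=0110110 | 4Δ
t=1: Δ0=0110110 Δ1=0100110 | 1Δ
t=2: Δ0=0100110 Δ1=0110110 Δ2=0111110 | 2Δ
t=3: Δ0=0111110 Δ1=0101110 | 1Δ
t=4: Δ0=0101110 Δ1=0111110 Δ2=0011110 Δ3=1011110 Δ4=1011010 | 4Δ
t=5: Δ0=1011010 Δ1=1001010 | 1Δ
t=6: Δ0=1001010 Δ1=1011010 Δ2=1010010 | 2Δ
t=7: Δ0=1010010 Δ1=1000010 | 1Δ
t=8: Δ0=1000010 Δ1=1010010 Δ2=1110010 Δ3=0110010 Δ4=0110110 | 4Δ

1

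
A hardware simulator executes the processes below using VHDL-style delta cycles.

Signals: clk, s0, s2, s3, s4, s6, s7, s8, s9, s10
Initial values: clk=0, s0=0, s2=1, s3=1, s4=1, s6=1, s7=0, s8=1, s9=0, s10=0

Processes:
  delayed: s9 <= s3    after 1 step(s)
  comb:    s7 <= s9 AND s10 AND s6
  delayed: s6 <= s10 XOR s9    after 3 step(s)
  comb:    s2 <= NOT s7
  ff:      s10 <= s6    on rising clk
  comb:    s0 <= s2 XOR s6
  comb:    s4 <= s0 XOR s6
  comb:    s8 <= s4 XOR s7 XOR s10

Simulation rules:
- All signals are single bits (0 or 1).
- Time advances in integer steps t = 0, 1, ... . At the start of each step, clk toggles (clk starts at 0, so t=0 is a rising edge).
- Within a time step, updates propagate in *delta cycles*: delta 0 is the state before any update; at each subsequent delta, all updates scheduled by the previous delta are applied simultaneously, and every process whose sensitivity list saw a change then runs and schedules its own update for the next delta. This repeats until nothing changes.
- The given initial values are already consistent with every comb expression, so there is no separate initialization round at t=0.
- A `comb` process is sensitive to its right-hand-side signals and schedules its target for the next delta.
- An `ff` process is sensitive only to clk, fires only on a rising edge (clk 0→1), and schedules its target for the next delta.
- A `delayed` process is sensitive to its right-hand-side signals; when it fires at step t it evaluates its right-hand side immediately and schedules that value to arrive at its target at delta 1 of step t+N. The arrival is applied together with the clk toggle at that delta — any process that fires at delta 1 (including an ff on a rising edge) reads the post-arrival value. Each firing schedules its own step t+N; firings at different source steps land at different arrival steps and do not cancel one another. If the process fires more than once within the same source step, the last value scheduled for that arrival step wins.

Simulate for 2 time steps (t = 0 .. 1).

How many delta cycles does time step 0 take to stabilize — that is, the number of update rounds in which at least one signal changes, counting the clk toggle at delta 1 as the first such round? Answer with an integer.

[bits: s9,s3,clk,s6,s2,s10,s0,s4,s8,s7]
t=0: Δ0=0101100110 Δ1=0111100110 Δ2=0111110110 Δ3=0111110100 | 3Δ
t=1: Δ0=0111110100 Δ1=0101110100 | 1Δ

3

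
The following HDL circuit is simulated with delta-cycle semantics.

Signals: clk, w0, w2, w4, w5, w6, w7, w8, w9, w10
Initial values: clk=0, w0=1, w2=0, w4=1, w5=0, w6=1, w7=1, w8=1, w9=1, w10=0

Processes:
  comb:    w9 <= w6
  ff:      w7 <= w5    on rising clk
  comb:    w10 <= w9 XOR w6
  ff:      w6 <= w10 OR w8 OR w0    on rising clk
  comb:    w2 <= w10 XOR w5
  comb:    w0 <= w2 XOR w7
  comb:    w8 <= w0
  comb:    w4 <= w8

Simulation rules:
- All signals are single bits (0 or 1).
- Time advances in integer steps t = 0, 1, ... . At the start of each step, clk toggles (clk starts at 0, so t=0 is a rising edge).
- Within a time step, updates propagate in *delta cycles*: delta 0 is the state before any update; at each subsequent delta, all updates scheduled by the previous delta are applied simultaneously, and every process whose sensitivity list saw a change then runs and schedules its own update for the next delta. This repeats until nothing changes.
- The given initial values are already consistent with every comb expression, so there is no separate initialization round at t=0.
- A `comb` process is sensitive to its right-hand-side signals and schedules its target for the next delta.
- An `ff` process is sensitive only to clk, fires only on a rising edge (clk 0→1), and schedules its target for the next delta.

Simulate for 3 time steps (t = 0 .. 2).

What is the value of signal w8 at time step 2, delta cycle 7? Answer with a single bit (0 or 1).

0

t=0 Δ0: w6=1 w0=1 w9=1 w10=0 w4=1 clk=0 w8=1 w7=1 w2=0 w5=0
  Δ1: clk:0→1
  Δ2: w7:1→0
  Δ3: w0:1→0
  Δ4: w8:1→0
  Δ5: w4:1→0
  (5Δ to stable)
t=1 Δ0: w6=1 w0=0 w9=1 w10=0 w4=0 clk=1 w8=0 w7=0 w2=0 w5=0
  Δ1: clk:1→0
  (1Δ to stable)
t=2 Δ0: w6=1 w0=0 w9=1 w10=0 w4=0 clk=0 w8=0 w7=0 w2=0 w5=0
  Δ1: clk:0→1
  Δ2: w6:1→0
  Δ3: w9:1→0, w10:0→1
  Δ4: w10:1→0, w2:0→1
  Δ5: w0:0→1, w2:1→0
  Δ6: w0:1→0, w8:0→1
  Δ7: w4:0→1, w8:1→0
  Δ8: w4:1→0
  (8Δ to stable)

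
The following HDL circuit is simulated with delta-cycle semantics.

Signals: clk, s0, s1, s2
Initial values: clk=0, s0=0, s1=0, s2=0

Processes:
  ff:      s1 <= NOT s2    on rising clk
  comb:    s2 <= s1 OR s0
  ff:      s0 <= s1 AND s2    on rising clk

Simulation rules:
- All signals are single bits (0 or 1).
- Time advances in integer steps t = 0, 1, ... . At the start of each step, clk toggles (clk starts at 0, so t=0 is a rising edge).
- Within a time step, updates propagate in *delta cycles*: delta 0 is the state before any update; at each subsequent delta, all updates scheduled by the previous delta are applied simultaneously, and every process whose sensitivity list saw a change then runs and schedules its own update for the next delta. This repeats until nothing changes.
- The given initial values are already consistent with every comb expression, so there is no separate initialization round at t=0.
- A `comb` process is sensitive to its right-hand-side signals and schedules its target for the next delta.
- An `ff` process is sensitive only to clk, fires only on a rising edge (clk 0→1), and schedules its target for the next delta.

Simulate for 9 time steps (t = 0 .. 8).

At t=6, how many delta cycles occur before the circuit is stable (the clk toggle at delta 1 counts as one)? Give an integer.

3

[bits: s2,s0,s1,clk]
t=0: Δ0=0000 Δ1=0001 Δ2=0011 Δ3=1011 | 3Δ
t=1: Δ0=1011 Δ1=1010 | 1Δ
t=2: Δ0=1010 Δ1=1011 Δ2=1101 | 2Δ
t=3: Δ0=1101 Δ1=1100 | 1Δ
t=4: Δ0=1100 Δ1=1101 Δ2=1001 Δ3=0001 | 3Δ
t=5: Δ0=0001 Δ1=0000 | 1Δ
t=6: Δ0=0000 Δ1=0001 Δ2=0011 Δ3=1011 | 3Δ
t=7: Δ0=1011 Δ1=1010 | 1Δ
t=8: Δ0=1010 Δ1=1011 Δ2=1101 | 2Δ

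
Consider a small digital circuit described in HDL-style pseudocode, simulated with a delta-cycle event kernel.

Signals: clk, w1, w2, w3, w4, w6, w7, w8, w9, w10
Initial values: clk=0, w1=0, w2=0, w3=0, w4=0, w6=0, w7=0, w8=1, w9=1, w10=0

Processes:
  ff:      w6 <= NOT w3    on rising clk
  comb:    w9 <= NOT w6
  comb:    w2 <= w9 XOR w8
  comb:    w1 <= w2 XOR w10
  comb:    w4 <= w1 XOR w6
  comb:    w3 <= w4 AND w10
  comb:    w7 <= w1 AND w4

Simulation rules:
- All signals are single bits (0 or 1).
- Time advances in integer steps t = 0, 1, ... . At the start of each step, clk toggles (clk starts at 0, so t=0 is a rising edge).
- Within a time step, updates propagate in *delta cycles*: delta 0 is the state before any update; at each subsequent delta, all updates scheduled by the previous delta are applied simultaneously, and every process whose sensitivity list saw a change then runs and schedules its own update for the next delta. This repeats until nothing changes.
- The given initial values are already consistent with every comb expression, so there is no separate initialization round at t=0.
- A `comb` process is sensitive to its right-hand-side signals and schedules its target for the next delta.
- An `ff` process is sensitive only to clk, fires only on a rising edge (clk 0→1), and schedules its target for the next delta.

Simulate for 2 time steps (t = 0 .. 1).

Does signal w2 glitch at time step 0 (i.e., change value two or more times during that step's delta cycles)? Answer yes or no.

t=0 Δ0: w2=0 clk=0 w9=1 w3=0 w6=0 w1=0 w10=0 w4=0 w7=0 w8=1
  Δ1: clk:0→1
  Δ2: w6:0→1
  Δ3: w9:1→0, w4:0→1
  Δ4: w2:0→1
  Δ5: w1:0→1
  Δ6: w4:1→0, w7:0→1
  Δ7: w7:1→0
  (7Δ to stable)
t=1 Δ0: w2=1 clk=1 w9=0 w3=0 w6=1 w1=1 w10=0 w4=0 w7=0 w8=1
  Δ1: clk:1→0
  (1Δ to stable)

no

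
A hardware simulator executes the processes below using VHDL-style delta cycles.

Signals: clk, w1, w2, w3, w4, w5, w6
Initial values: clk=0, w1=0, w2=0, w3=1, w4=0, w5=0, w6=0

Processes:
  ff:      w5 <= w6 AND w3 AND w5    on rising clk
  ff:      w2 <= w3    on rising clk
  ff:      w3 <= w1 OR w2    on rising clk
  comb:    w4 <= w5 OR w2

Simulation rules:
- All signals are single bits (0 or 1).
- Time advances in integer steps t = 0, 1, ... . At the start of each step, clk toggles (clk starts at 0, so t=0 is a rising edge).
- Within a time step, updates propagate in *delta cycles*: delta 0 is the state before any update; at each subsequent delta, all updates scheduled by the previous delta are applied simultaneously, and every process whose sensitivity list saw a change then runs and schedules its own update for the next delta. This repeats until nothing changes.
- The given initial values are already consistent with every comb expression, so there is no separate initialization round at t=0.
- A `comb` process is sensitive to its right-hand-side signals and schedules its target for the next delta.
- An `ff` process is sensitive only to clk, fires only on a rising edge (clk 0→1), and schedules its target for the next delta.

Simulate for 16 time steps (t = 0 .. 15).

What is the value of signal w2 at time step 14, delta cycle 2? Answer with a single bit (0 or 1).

0

[bits: w2,clk,w6,w3,w5,w4,w1]
t=0: Δ0=0001000 Δ1=0101000 Δ2=1100000 Δ3=1100010 | 3Δ
t=1: Δ0=1100010 Δ1=1000010 | 1Δ
t=2: Δ0=1000010 Δ1=1100010 Δ2=0101010 Δ3=0101000 | 3Δ
t=3: Δ0=0101000 Δ1=0001000 | 1Δ
t=4: Δ0=0001000 Δ1=0101000 Δ2=1100000 Δ3=1100010 | 3Δ
t=5: Δ0=1100010 Δ1=1000010 | 1Δ
t=6: Δ0=1000010 Δ1=1100010 Δ2=0101010 Δ3=0101000 | 3Δ
t=7: Δ0=0101000 Δ1=0001000 | 1Δ
t=8: Δ0=0001000 Δ1=0101000 Δ2=1100000 Δ3=1100010 | 3Δ
t=9: Δ0=1100010 Δ1=1000010 | 1Δ
t=10: Δ0=1000010 Δ1=1100010 Δ2=0101010 Δ3=0101000 | 3Δ
t=11: Δ0=0101000 Δ1=0001000 | 1Δ
t=12: Δ0=0001000 Δ1=0101000 Δ2=1100000 Δ3=1100010 | 3Δ
t=13: Δ0=1100010 Δ1=1000010 | 1Δ
t=14: Δ0=1000010 Δ1=1100010 Δ2=0101010 Δ3=0101000 | 3Δ
t=15: Δ0=0101000 Δ1=0001000 | 1Δ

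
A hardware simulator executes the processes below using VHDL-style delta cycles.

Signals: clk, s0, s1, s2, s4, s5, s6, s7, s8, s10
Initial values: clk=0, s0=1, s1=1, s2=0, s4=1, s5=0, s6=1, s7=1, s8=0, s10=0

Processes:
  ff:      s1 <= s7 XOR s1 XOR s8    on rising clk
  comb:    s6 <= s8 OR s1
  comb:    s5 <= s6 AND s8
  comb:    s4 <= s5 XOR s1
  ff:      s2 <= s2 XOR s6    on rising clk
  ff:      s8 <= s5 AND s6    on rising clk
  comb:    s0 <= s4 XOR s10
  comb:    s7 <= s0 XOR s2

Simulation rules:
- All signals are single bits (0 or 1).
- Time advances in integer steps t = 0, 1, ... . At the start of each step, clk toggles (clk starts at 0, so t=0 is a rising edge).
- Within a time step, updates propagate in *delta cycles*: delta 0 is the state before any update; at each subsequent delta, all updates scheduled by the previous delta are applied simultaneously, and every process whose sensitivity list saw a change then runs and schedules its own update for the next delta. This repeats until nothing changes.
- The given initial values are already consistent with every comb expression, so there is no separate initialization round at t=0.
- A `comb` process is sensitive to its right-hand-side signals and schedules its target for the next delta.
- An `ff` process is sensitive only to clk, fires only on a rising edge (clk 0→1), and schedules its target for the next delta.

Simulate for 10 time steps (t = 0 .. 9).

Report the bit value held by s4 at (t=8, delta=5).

1

[bits: s6,s5,s10,s8,s4,s7,s1,s0,s2,clk]
t=0: Δ0=1000111100 Δ1=1000111101 Δ2=1000110111 Δ3=0000000111 Δ4=0000000011 Δ5=0000010011 | 5Δ
t=1: Δ0=0000010011 Δ1=0000010010 | 1Δ
t=2: Δ0=0000010010 Δ1=0000010011 Δ2=0000011011 Δ3=1000111011 Δ4=1000111111 Δ5=1000101111 | 5Δ
t=3: Δ0=1000101111 Δ1=1000101110 | 1Δ
t=4: Δ0=1000101110 Δ1=1000101111 Δ2=1000101101 Δ3=1000111101 | 3Δ
t=5: Δ0=1000111101 Δ1=1000111100 | 1Δ
t=6: Δ0=1000111100 Δ1=1000111101 Δ2=1000110111 Δ3=0000000111 Δ4=0000000011 Δ5=0000010011 | 5Δ
t=7: Δ0=0000010011 Δ1=0000010010 | 1Δ
t=8: Δ0=0000010010 Δ1=0000010011 Δ2=0000011011 Δ3=1000111011 Δ4=1000111111 Δ5=1000101111 | 5Δ
t=9: Δ0=1000101111 Δ1=1000101110 | 1Δ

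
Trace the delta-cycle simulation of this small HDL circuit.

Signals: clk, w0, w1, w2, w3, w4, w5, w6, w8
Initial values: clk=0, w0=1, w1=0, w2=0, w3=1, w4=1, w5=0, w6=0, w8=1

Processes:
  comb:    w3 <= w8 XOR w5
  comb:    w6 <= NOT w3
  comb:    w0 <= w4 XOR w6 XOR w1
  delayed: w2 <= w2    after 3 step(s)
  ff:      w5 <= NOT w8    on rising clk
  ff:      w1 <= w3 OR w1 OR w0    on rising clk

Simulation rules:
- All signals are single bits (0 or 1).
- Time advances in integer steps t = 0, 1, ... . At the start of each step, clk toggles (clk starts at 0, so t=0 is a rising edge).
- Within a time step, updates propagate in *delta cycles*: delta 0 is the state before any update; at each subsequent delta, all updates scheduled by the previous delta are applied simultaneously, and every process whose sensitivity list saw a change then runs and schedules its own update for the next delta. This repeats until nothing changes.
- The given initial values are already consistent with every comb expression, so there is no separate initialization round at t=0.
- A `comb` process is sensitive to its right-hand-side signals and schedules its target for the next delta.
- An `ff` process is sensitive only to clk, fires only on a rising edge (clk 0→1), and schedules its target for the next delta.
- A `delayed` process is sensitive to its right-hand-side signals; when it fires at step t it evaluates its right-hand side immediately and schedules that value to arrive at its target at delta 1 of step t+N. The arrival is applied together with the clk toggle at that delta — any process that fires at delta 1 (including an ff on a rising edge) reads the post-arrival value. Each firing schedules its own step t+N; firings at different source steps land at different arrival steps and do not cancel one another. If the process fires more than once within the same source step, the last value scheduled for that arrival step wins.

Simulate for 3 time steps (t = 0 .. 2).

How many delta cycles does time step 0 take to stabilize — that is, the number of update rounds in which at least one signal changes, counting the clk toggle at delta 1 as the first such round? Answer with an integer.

[bits: w5,w1,w0,clk,w2,w6,w8,w3,w4]
t=0: Δ0=001000111 Δ1=001100111 Δ2=011100111 Δ3=010100111 | 3Δ
t=1: Δ0=010100111 Δ1=010000111 | 1Δ
t=2: Δ0=010000111 Δ1=010100111 | 1Δ

3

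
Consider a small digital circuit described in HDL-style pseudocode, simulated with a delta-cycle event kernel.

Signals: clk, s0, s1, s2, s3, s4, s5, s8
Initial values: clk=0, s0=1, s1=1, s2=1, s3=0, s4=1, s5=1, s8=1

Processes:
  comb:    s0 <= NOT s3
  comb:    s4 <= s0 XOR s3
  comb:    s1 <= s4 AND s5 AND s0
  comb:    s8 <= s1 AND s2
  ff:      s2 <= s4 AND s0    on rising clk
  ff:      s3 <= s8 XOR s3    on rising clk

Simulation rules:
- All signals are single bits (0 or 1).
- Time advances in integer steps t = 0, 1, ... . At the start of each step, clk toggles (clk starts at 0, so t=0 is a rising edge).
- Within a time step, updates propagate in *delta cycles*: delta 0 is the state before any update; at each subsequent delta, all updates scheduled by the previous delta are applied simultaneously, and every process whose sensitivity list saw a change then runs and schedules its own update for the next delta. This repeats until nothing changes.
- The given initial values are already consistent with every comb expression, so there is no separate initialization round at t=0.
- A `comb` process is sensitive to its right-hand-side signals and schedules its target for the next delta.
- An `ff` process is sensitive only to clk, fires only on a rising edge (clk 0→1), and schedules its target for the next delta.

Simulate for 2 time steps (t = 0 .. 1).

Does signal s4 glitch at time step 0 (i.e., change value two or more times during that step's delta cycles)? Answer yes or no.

yes

t0.Δ0 s5=1 s8=1 s3=0 s2=1 s0=1 s4=1 s1=1 clk=0
t0.Δ1 s5=1 s8=1 s3=0 s2=1 s0=1 s4=1 s1=1 clk=1
t0.Δ2 s5=1 s8=1 s3=1 s2=1 s0=1 s4=1 s1=1 clk=1
t0.Δ3 s5=1 s8=1 s3=1 s2=1 s0=0 s4=0 s1=1 clk=1
t0.Δ4 s5=1 s8=1 s3=1 s2=1 s0=0 s4=1 s1=0 clk=1
t0.Δ5 s5=1 s8=0 s3=1 s2=1 s0=0 s4=1 s1=0 clk=1
t1.Δ0 s5=1 s8=0 s3=1 s2=1 s0=0 s4=1 s1=0 clk=1
t1.Δ1 s5=1 s8=0 s3=1 s2=1 s0=0 s4=1 s1=0 clk=0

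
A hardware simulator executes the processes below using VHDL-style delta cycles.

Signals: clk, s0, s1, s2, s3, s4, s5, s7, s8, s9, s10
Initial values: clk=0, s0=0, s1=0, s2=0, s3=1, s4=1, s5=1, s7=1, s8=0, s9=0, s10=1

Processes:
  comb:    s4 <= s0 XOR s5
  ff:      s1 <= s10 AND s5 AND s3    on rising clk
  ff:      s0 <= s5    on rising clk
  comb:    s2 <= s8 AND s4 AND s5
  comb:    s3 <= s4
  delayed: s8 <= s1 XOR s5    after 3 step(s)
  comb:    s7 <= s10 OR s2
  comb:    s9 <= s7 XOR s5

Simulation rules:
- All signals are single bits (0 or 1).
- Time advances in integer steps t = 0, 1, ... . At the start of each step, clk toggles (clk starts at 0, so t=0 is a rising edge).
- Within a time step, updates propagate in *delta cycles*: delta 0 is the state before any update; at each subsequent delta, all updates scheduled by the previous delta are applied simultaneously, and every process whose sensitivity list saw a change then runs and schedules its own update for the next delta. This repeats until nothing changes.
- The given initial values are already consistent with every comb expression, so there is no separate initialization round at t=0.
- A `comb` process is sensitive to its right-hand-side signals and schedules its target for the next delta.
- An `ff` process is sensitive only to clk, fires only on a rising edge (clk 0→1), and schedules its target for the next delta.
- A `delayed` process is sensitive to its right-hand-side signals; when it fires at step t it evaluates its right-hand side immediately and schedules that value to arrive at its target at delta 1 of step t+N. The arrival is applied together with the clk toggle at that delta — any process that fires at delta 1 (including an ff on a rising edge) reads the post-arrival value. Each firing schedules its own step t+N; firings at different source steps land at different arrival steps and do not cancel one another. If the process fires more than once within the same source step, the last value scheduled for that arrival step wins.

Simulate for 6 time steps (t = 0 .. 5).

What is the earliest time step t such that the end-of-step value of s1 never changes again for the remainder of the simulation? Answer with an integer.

t0.Δ0 s8=0 s10=1 clk=0 s3=1 s7=1 s5=1 s2=0 s4=1 s0=0 s9=0 s1=0
t0.Δ1 s8=0 s10=1 clk=1 s3=1 s7=1 s5=1 s2=0 s4=1 s0=0 s9=0 s1=0
t0.Δ2 s8=0 s10=1 clk=1 s3=1 s7=1 s5=1 s2=0 s4=1 s0=1 s9=0 s1=1
t0.Δ3 s8=0 s10=1 clk=1 s3=1 s7=1 s5=1 s2=0 s4=0 s0=1 s9=0 s1=1
t0.Δ4 s8=0 s10=1 clk=1 s3=0 s7=1 s5=1 s2=0 s4=0 s0=1 s9=0 s1=1
t1.Δ0 s8=0 s10=1 clk=1 s3=0 s7=1 s5=1 s2=0 s4=0 s0=1 s9=0 s1=1
t1.Δ1 s8=0 s10=1 clk=0 s3=0 s7=1 s5=1 s2=0 s4=0 s0=1 s9=0 s1=1
t2.Δ0 s8=0 s10=1 clk=0 s3=0 s7=1 s5=1 s2=0 s4=0 s0=1 s9=0 s1=1
t2.Δ1 s8=0 s10=1 clk=1 s3=0 s7=1 s5=1 s2=0 s4=0 s0=1 s9=0 s1=1
t2.Δ2 s8=0 s10=1 clk=1 s3=0 s7=1 s5=1 s2=0 s4=0 s0=1 s9=0 s1=0
t3.Δ0 s8=0 s10=1 clk=1 s3=0 s7=1 s5=1 s2=0 s4=0 s0=1 s9=0 s1=0
t3.Δ1 s8=0 s10=1 clk=0 s3=0 s7=1 s5=1 s2=0 s4=0 s0=1 s9=0 s1=0
t4.Δ0 s8=0 s10=1 clk=0 s3=0 s7=1 s5=1 s2=0 s4=0 s0=1 s9=0 s1=0
t4.Δ1 s8=0 s10=1 clk=1 s3=0 s7=1 s5=1 s2=0 s4=0 s0=1 s9=0 s1=0
t5.Δ0 s8=0 s10=1 clk=1 s3=0 s7=1 s5=1 s2=0 s4=0 s0=1 s9=0 s1=0
t5.Δ1 s8=1 s10=1 clk=0 s3=0 s7=1 s5=1 s2=0 s4=0 s0=1 s9=0 s1=0

2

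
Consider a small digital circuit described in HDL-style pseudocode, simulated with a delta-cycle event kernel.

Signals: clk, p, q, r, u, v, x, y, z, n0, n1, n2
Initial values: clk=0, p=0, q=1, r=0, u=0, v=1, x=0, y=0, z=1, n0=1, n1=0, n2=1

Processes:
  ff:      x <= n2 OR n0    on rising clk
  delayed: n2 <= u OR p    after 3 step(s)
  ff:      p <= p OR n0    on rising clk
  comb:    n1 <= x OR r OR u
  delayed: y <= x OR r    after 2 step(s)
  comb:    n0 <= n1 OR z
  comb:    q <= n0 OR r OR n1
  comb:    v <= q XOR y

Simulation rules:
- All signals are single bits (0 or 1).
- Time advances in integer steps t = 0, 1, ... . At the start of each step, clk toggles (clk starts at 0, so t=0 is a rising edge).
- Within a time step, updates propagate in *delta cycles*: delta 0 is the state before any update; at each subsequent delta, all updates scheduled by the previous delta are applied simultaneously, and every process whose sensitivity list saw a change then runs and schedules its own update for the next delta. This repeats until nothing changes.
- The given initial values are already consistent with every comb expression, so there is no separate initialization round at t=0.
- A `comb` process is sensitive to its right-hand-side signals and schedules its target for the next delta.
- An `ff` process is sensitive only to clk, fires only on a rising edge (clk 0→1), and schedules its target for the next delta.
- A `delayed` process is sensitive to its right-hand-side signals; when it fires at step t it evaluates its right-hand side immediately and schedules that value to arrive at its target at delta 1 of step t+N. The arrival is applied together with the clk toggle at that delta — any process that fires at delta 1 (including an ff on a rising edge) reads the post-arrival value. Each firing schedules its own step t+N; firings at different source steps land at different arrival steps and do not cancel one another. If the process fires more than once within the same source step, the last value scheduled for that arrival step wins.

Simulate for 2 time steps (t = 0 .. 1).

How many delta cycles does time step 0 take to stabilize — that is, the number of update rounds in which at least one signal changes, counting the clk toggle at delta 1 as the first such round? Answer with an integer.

t0.Δ0 y=0 n0=1 z=1 n1=0 n2=1 x=0 u=0 p=0 r=0 clk=0 q=1 v=1
t0.Δ1 y=0 n0=1 z=1 n1=0 n2=1 x=0 u=0 p=0 r=0 clk=1 q=1 v=1
t0.Δ2 y=0 n0=1 z=1 n1=0 n2=1 x=1 u=0 p=1 r=0 clk=1 q=1 v=1
t0.Δ3 y=0 n0=1 z=1 n1=1 n2=1 x=1 u=0 p=1 r=0 clk=1 q=1 v=1
t1.Δ0 y=0 n0=1 z=1 n1=1 n2=1 x=1 u=0 p=1 r=0 clk=1 q=1 v=1
t1.Δ1 y=0 n0=1 z=1 n1=1 n2=1 x=1 u=0 p=1 r=0 clk=0 q=1 v=1

3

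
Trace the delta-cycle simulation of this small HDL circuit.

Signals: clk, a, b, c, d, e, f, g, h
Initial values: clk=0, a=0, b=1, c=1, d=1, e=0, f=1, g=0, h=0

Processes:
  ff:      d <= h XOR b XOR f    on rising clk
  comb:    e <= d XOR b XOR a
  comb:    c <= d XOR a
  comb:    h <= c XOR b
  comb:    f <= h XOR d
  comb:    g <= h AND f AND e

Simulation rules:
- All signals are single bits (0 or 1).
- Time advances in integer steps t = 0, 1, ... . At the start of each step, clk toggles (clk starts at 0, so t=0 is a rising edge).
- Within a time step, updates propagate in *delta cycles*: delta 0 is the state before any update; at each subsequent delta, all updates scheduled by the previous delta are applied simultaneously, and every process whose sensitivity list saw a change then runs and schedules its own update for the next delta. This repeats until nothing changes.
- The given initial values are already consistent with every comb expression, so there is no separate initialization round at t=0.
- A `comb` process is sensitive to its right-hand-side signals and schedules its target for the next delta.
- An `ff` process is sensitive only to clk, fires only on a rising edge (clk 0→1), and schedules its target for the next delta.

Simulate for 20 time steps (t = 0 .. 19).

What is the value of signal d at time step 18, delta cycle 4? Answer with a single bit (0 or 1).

t0.Δ0 g=0 d=1 a=0 f=1 c=1 b=1 e=0 h=0 clk=0
t0.Δ1 g=0 d=1 a=0 f=1 c=1 b=1 e=0 h=0 clk=1
t0.Δ2 g=0 d=0 a=0 f=1 c=1 b=1 e=0 h=0 clk=1
t0.Δ3 g=0 d=0 a=0 f=0 c=0 b=1 e=1 h=0 clk=1
t0.Δ4 g=0 d=0 a=0 f=0 c=0 b=1 e=1 h=1 clk=1
t0.Δ5 g=0 d=0 a=0 f=1 c=0 b=1 e=1 h=1 clk=1
t0.Δ6 g=1 d=0 a=0 f=1 c=0 b=1 e=1 h=1 clk=1
t1.Δ0 g=1 d=0 a=0 f=1 c=0 b=1 e=1 h=1 clk=1
t1.Δ1 g=1 d=0 a=0 f=1 c=0 b=1 e=1 h=1 clk=0
t2.Δ0 g=1 d=0 a=0 f=1 c=0 b=1 e=1 h=1 clk=0
t2.Δ1 g=1 d=0 a=0 f=1 c=0 b=1 e=1 h=1 clk=1
t2.Δ2 g=1 d=1 a=0 f=1 c=0 b=1 e=1 h=1 clk=1
t2.Δ3 g=1 d=1 a=0 f=0 c=1 b=1 e=0 h=1 clk=1
t2.Δ4 g=0 d=1 a=0 f=0 c=1 b=1 e=0 h=0 clk=1
t2.Δ5 g=0 d=1 a=0 f=1 c=1 b=1 e=0 h=0 clk=1
t3.Δ0 g=0 d=1 a=0 f=1 c=1 b=1 e=0 h=0 clk=1
t3.Δ1 g=0 d=1 a=0 f=1 c=1 b=1 e=0 h=0 clk=0
t4.Δ0 g=0 d=1 a=0 f=1 c=1 b=1 e=0 h=0 clk=0
t4.Δ1 g=0 d=1 a=0 f=1 c=1 b=1 e=0 h=0 clk=1
t4.Δ2 g=0 d=0 a=0 f=1 c=1 b=1 e=0 h=0 clk=1
t4.Δ3 g=0 d=0 a=0 f=0 c=0 b=1 e=1 h=0 clk=1
t4.Δ4 g=0 d=0 a=0 f=0 c=0 b=1 e=1 h=1 clk=1
t4.Δ5 g=0 d=0 a=0 f=1 c=0 b=1 e=1 h=1 clk=1
t4.Δ6 g=1 d=0 a=0 f=1 c=0 b=1 e=1 h=1 clk=1
t5.Δ0 g=1 d=0 a=0 f=1 c=0 b=1 e=1 h=1 clk=1
t5.Δ1 g=1 d=0 a=0 f=1 c=0 b=1 e=1 h=1 clk=0
t6.Δ0 g=1 d=0 a=0 f=1 c=0 b=1 e=1 h=1 clk=0
t6.Δ1 g=1 d=0 a=0 f=1 c=0 b=1 e=1 h=1 clk=1
t6.Δ2 g=1 d=1 a=0 f=1 c=0 b=1 e=1 h=1 clk=1
t6.Δ3 g=1 d=1 a=0 f=0 c=1 b=1 e=0 h=1 clk=1
t6.Δ4 g=0 d=1 a=0 f=0 c=1 b=1 e=0 h=0 clk=1
t6.Δ5 g=0 d=1 a=0 f=1 c=1 b=1 e=0 h=0 clk=1
t7.Δ0 g=0 d=1 a=0 f=1 c=1 b=1 e=0 h=0 clk=1
t7.Δ1 g=0 d=1 a=0 f=1 c=1 b=1 e=0 h=0 clk=0
t8.Δ0 g=0 d=1 a=0 f=1 c=1 b=1 e=0 h=0 clk=0
t8.Δ1 g=0 d=1 a=0 f=1 c=1 b=1 e=0 h=0 clk=1
t8.Δ2 g=0 d=0 a=0 f=1 c=1 b=1 e=0 h=0 clk=1
t8.Δ3 g=0 d=0 a=0 f=0 c=0 b=1 e=1 h=0 clk=1
t8.Δ4 g=0 d=0 a=0 f=0 c=0 b=1 e=1 h=1 clk=1
t8.Δ5 g=0 d=0 a=0 f=1 c=0 b=1 e=1 h=1 clk=1
t8.Δ6 g=1 d=0 a=0 f=1 c=0 b=1 e=1 h=1 clk=1
t9.Δ0 g=1 d=0 a=0 f=1 c=0 b=1 e=1 h=1 clk=1
t9.Δ1 g=1 d=0 a=0 f=1 c=0 b=1 e=1 h=1 clk=0
t10.Δ0 g=1 d=0 a=0 f=1 c=0 b=1 e=1 h=1 clk=0
t10.Δ1 g=1 d=0 a=0 f=1 c=0 b=1 e=1 h=1 clk=1
t10.Δ2 g=1 d=1 a=0 f=1 c=0 b=1 e=1 h=1 clk=1
t10.Δ3 g=1 d=1 a=0 f=0 c=1 b=1 e=0 h=1 clk=1
t10.Δ4 g=0 d=1 a=0 f=0 c=1 b=1 e=0 h=0 clk=1
t10.Δ5 g=0 d=1 a=0 f=1 c=1 b=1 e=0 h=0 clk=1
t11.Δ0 g=0 d=1 a=0 f=1 c=1 b=1 e=0 h=0 clk=1
t11.Δ1 g=0 d=1 a=0 f=1 c=1 b=1 e=0 h=0 clk=0
t12.Δ0 g=0 d=1 a=0 f=1 c=1 b=1 e=0 h=0 clk=0
t12.Δ1 g=0 d=1 a=0 f=1 c=1 b=1 e=0 h=0 clk=1
t12.Δ2 g=0 d=0 a=0 f=1 c=1 b=1 e=0 h=0 clk=1
t12.Δ3 g=0 d=0 a=0 f=0 c=0 b=1 e=1 h=0 clk=1
t12.Δ4 g=0 d=0 a=0 f=0 c=0 b=1 e=1 h=1 clk=1
t12.Δ5 g=0 d=0 a=0 f=1 c=0 b=1 e=1 h=1 clk=1
t12.Δ6 g=1 d=0 a=0 f=1 c=0 b=1 e=1 h=1 clk=1
t13.Δ0 g=1 d=0 a=0 f=1 c=0 b=1 e=1 h=1 clk=1
t13.Δ1 g=1 d=0 a=0 f=1 c=0 b=1 e=1 h=1 clk=0
t14.Δ0 g=1 d=0 a=0 f=1 c=0 b=1 e=1 h=1 clk=0
t14.Δ1 g=1 d=0 a=0 f=1 c=0 b=1 e=1 h=1 clk=1
t14.Δ2 g=1 d=1 a=0 f=1 c=0 b=1 e=1 h=1 clk=1
t14.Δ3 g=1 d=1 a=0 f=0 c=1 b=1 e=0 h=1 clk=1
t14.Δ4 g=0 d=1 a=0 f=0 c=1 b=1 e=0 h=0 clk=1
t14.Δ5 g=0 d=1 a=0 f=1 c=1 b=1 e=0 h=0 clk=1
t15.Δ0 g=0 d=1 a=0 f=1 c=1 b=1 e=0 h=0 clk=1
t15.Δ1 g=0 d=1 a=0 f=1 c=1 b=1 e=0 h=0 clk=0
t16.Δ0 g=0 d=1 a=0 f=1 c=1 b=1 e=0 h=0 clk=0
t16.Δ1 g=0 d=1 a=0 f=1 c=1 b=1 e=0 h=0 clk=1
t16.Δ2 g=0 d=0 a=0 f=1 c=1 b=1 e=0 h=0 clk=1
t16.Δ3 g=0 d=0 a=0 f=0 c=0 b=1 e=1 h=0 clk=1
t16.Δ4 g=0 d=0 a=0 f=0 c=0 b=1 e=1 h=1 clk=1
t16.Δ5 g=0 d=0 a=0 f=1 c=0 b=1 e=1 h=1 clk=1
t16.Δ6 g=1 d=0 a=0 f=1 c=0 b=1 e=1 h=1 clk=1
t17.Δ0 g=1 d=0 a=0 f=1 c=0 b=1 e=1 h=1 clk=1
t17.Δ1 g=1 d=0 a=0 f=1 c=0 b=1 e=1 h=1 clk=0
t18.Δ0 g=1 d=0 a=0 f=1 c=0 b=1 e=1 h=1 clk=0
t18.Δ1 g=1 d=0 a=0 f=1 c=0 b=1 e=1 h=1 clk=1
t18.Δ2 g=1 d=1 a=0 f=1 c=0 b=1 e=1 h=1 clk=1
t18.Δ3 g=1 d=1 a=0 f=0 c=1 b=1 e=0 h=1 clk=1
t18.Δ4 g=0 d=1 a=0 f=0 c=1 b=1 e=0 h=0 clk=1
t18.Δ5 g=0 d=1 a=0 f=1 c=1 b=1 e=0 h=0 clk=1
t19.Δ0 g=0 d=1 a=0 f=1 c=1 b=1 e=0 h=0 clk=1
t19.Δ1 g=0 d=1 a=0 f=1 c=1 b=1 e=0 h=0 clk=0

1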